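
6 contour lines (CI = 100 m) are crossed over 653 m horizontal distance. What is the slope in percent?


elevation change = 6 * 100 = 600 m
slope = 600 / 653 * 100 = 91.9%

91.9%


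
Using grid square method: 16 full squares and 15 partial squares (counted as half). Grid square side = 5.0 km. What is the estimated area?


effective squares = 16 + 15 * 0.5 = 23.5
area = 23.5 * 25.0 = 587.5 km^2

587.5 km^2


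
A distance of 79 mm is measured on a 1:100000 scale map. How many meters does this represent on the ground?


ground = 79 mm * 100000 / 1000 = 7900.0 m

7900.0 m


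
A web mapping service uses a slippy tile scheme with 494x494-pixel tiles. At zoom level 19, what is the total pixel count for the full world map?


tiles per axis = 2^19 = 524288
total tiles = 524288^2 = 274877906944
pixels per axis = 524288 * 494 = 258998272
total pixels = 258998272^2 = 67080104898985984

67080104898985984 pixels


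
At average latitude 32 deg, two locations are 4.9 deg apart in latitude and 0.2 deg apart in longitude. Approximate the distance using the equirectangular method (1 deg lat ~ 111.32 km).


dlat_km = 4.9 * 111.32 = 545.468
dlon_km = 0.2 * 111.32 * cos(32) ≈ 18.881
dist = sqrt(545.468^2 + 18.881^2) ≈ 545.8 km

545.8 km


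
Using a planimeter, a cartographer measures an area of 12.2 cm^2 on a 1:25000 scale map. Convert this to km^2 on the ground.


ground_area = 12.2 * (25000/100)^2 = 762500.0 m^2 = 0.7625 km^2 ≈ 0.763 km^2

0.763 km^2


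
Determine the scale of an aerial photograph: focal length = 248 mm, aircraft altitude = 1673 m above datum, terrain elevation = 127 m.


scale = f / (H - h) = 248 mm / 1546 m = 248 / 1546000 = 1:6234

1:6234


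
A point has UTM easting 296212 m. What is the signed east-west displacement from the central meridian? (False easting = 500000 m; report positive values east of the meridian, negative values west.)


displacement = 296212 - 500000 = -203788 m

-203788 m


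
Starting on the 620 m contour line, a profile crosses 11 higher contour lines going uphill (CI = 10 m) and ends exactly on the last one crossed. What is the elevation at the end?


elevation = 620 + 11 * 10 = 730 m

730 m


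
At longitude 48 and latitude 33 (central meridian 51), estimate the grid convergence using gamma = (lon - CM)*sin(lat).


gamma = (48 - 51) * sin(33) = -3 * 0.544639 = -1.634 degrees

-1.634 degrees


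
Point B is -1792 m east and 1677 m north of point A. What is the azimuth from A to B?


az = atan2(-1792, 1677) = -46.9 deg
adjusted to 0-360: 313.1 degrees

313.1 degrees


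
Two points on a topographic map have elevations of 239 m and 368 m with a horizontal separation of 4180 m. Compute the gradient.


gradient = (368 - 239) / 4180 = 129 / 4180 = 0.0309

0.0309


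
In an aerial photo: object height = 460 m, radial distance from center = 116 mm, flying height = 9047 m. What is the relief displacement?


d = h * r / H = 460 * 116 / 9047 = 5.9 mm

5.9 mm


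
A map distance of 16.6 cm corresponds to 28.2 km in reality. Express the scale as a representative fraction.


ground = 28.2 km = 2820000 cm; RF denominator = ground / map = 2820000 / 16.6 ≈ 169880; RF = 1:169880

1:169880


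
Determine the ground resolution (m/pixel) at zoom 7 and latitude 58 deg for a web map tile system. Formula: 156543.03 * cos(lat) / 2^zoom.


res = 156543.03 * cos(58) / 2^7 = 156543.03 * 0.52991926 / 128 = 648.09 m/pixel

648.09 m/pixel


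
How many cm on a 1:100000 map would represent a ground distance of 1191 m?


map_cm = 1191 * 100 / 100000 = 1.191 cm ≈ 1.19 cm

1.19 cm


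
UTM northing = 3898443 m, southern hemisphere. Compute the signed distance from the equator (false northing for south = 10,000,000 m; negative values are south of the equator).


For southern: actual = 3898443 - 10000000 = -6101557 m

-6101557 m


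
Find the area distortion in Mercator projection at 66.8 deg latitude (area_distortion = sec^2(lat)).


area_distortion = 1/cos^2(66.8) = 6.444

6.444


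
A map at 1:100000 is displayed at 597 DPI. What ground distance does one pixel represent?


pixel_cm = 2.54 / 597 ≈ 0.004255 cm
ground = pixel_cm * 100000 / 100 = 2.54 * 100000 / (597 * 100) = 254000 / 59700 ≈ 4.25 m

4.25 m


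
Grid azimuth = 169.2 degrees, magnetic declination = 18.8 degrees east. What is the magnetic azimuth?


magnetic azimuth = grid azimuth - declination (east +ve)
mag_az = 169.2 - 18.8 = 150.4 degrees

150.4 degrees


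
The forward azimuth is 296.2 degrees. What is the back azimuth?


back azimuth = (296.2 + 180) mod 360 = 116.2 degrees

116.2 degrees


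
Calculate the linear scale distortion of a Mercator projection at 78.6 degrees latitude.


SF = 1 / cos(78.6) = 1 / 0.197657 = 5.059

5.059


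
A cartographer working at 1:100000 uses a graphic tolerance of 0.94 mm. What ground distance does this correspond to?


ground = 0.94 mm * 100000 / 1000 = 94.0 m

94.0 m


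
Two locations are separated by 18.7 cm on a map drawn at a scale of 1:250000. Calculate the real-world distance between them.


ground = 18.7 cm * 250000 / 100 = 46750.0 m = 46.75 km

46.75 km


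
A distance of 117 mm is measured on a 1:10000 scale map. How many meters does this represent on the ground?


ground = 117 mm * 10000 / 1000 = 1170.0 m

1170.0 m


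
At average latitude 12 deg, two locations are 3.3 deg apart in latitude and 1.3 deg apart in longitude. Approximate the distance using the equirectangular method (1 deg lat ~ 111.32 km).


dlat_km = 3.3 * 111.32 = 367.356
dlon_km = 1.3 * 111.32 * cos(12) ≈ 141.554
dist = sqrt(367.356^2 + 141.554^2) ≈ 393.7 km

393.7 km


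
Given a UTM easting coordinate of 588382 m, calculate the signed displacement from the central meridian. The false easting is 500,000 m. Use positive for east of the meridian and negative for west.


displacement = 588382 - 500000 = 88382 m

88382 m


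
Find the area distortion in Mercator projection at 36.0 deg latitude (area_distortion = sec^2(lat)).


area_distortion = 1/cos^2(36.0) = 1.528

1.528


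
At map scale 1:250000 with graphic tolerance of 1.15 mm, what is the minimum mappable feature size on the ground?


ground = 1.15 mm * 250000 / 1000 = 287.5 m

287.5 m


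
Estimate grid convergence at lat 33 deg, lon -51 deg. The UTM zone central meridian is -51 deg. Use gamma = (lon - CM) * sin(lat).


gamma = (-51 - -51) * sin(33) = 0 * 0.544639 = 0.0 degrees

0.0 degrees


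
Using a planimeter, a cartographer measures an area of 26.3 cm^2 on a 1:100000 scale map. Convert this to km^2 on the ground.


ground_area = 26.3 * (100000/100)^2 = 26300000.0 m^2 = 26.3 km^2

26.3 km^2


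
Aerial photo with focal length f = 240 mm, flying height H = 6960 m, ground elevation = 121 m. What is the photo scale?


scale = f / (H - h) = 240 mm / 6839 m = 240 / 6839000 = 1:28496

1:28496


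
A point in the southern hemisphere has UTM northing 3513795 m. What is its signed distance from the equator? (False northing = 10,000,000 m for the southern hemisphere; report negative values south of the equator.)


For southern: actual = 3513795 - 10000000 = -6486205 m

-6486205 m


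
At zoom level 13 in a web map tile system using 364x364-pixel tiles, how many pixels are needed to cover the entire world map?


tiles per axis = 2^13 = 8192
total tiles = 8192^2 = 67108864
pixels per axis = 8192 * 364 = 2981888
total pixels = 2981888^2 = 8891656044544

8891656044544 pixels


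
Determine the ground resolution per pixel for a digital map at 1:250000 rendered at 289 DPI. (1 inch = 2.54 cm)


pixel_cm = 2.54 / 289 ≈ 0.008789 cm
ground = pixel_cm * 250000 / 100 = 2.54 * 250000 / (289 * 100) = 635000 / 28900 ≈ 21.97 m

21.97 m


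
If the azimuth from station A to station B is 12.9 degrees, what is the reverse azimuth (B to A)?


back azimuth = (12.9 + 180) mod 360 = 192.9 degrees

192.9 degrees


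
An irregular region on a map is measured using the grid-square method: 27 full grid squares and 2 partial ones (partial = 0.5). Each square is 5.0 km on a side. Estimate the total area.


effective squares = 27 + 2 * 0.5 = 28.0
area = 28.0 * 25.0 = 700.0 km^2

700.0 km^2


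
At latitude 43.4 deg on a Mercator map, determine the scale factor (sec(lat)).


SF = 1 / cos(43.4) = 1 / 0.726575 = 1.376

1.376


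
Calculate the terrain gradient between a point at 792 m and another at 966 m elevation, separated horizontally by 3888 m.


gradient = (966 - 792) / 3888 = 174 / 3888 = 0.0448

0.0448


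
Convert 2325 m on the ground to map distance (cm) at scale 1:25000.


map_cm = 2325 * 100 / 25000 = 9.3 cm

9.3 cm


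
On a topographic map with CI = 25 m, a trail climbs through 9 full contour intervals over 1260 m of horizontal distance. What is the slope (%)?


elevation change = 9 * 25 = 225 m
slope = 225 / 1260 * 100 = 17.9%

17.9%


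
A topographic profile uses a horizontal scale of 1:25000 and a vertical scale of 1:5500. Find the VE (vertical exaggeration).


VE = horizontal_scale / vertical_scale = 25000 / 5500 ≈ 4.5

4.5x


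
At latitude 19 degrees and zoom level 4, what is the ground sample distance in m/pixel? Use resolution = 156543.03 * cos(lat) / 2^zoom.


res = 156543.03 * cos(19) / 2^4 = 156543.03 * 0.94551858 / 16 = 9250.9 m/pixel

9250.9 m/pixel


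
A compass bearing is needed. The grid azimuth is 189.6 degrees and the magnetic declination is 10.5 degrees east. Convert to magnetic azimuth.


magnetic azimuth = grid azimuth - declination (east +ve)
mag_az = 189.6 - 10.5 = 179.1 degrees

179.1 degrees


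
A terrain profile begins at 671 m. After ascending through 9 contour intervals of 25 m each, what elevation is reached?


elevation = 671 + 9 * 25 = 896 m

896 m


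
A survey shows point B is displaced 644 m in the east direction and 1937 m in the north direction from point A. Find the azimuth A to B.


az = atan2(644, 1937) = 18.4 deg
adjusted to 0-360: 18.4 degrees

18.4 degrees


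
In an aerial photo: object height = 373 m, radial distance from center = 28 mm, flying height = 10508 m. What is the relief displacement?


d = h * r / H = 373 * 28 / 10508 = 0.99 mm

0.99 mm


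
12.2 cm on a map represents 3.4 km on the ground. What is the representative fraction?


ground = 3.4 km = 340000 cm; RF denominator = ground / map = 340000 / 12.2 ≈ 27869; RF = 1:27869

1:27869


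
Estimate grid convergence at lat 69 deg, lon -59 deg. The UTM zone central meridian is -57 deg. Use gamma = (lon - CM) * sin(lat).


gamma = (-59 - -57) * sin(69) = -2 * 0.93358 = -1.867 degrees

-1.867 degrees


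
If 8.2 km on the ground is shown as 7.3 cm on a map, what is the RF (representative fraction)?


ground = 8.2 km = 820000 cm; RF denominator = ground / map = 820000 / 7.3 ≈ 112329; RF = 1:112329

1:112329


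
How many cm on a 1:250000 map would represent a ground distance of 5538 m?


map_cm = 5538 * 100 / 250000 = 2.2152 cm ≈ 2.22 cm

2.22 cm


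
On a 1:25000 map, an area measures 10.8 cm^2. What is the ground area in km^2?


ground_area = 10.8 * (25000/100)^2 = 675000.0 m^2 = 0.675 km^2

0.675 km^2


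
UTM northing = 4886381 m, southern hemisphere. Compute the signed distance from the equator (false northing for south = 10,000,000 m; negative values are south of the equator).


For southern: actual = 4886381 - 10000000 = -5113619 m

-5113619 m


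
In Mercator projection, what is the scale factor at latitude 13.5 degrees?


SF = 1 / cos(13.5) = 1 / 0.97237 = 1.028

1.028


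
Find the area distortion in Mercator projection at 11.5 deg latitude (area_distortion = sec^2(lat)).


area_distortion = 1/cos^2(11.5) = 1.041

1.041


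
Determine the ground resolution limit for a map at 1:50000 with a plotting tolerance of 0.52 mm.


ground = 0.52 mm * 50000 / 1000 = 26.0 m

26.0 m


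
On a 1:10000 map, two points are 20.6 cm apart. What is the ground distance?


ground = 20.6 cm * 10000 / 100 = 2060.0 m = 2.06 km

2.06 km


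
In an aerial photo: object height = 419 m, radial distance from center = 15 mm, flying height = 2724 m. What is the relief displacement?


d = h * r / H = 419 * 15 / 2724 = 2.31 mm

2.31 mm


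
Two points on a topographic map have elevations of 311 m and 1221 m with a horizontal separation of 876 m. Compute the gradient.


gradient = (1221 - 311) / 876 = 910 / 876 = 1.0388

1.0388


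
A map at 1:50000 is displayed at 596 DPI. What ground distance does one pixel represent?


pixel_cm = 2.54 / 596 ≈ 0.004262 cm
ground = pixel_cm * 50000 / 100 = 2.54 * 50000 / (596 * 100) = 127000 / 59600 ≈ 2.13 m

2.13 m


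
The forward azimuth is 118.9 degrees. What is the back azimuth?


back azimuth = (118.9 + 180) mod 360 = 298.9 degrees

298.9 degrees


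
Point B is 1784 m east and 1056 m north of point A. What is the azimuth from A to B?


az = atan2(1784, 1056) = 59.4 deg
adjusted to 0-360: 59.4 degrees

59.4 degrees


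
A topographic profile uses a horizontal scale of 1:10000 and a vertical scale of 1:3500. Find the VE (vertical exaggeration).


VE = horizontal_scale / vertical_scale = 10000 / 3500 ≈ 2.9

2.9x


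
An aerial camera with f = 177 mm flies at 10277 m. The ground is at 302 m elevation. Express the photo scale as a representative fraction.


scale = f / (H - h) = 177 mm / 9975 m = 177 / 9975000 = 1:56356

1:56356


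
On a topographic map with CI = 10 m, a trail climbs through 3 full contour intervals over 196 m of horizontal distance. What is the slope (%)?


elevation change = 3 * 10 = 30 m
slope = 30 / 196 * 100 = 15.3%

15.3%


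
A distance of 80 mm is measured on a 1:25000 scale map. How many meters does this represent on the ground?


ground = 80 mm * 25000 / 1000 = 2000.0 m

2000.0 m


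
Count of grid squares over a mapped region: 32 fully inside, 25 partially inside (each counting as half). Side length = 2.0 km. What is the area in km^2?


effective squares = 32 + 25 * 0.5 = 44.5
area = 44.5 * 4.0 = 178.0 km^2

178.0 km^2


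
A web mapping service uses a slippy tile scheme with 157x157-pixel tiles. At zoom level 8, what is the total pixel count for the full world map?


tiles per axis = 2^8 = 256
total tiles = 256^2 = 65536
pixels per axis = 256 * 157 = 40192
total pixels = 40192^2 = 1615396864

1615396864 pixels


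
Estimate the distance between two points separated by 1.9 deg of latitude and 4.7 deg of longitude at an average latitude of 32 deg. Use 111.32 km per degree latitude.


dlat_km = 1.9 * 111.32 = 211.508
dlon_km = 4.7 * 111.32 * cos(32) ≈ 443.702
dist = sqrt(211.508^2 + 443.702^2) ≈ 491.5 km

491.5 km


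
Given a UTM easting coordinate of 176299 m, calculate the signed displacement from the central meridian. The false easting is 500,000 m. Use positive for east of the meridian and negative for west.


displacement = 176299 - 500000 = -323701 m

-323701 m


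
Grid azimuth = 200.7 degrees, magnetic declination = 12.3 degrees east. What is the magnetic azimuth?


magnetic azimuth = grid azimuth - declination (east +ve)
mag_az = 200.7 - 12.3 = 188.4 degrees

188.4 degrees


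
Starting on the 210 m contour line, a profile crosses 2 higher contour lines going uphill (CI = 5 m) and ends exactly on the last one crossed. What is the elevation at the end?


elevation = 210 + 2 * 5 = 220 m

220 m


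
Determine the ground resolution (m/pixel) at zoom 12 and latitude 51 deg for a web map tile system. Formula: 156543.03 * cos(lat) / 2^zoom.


res = 156543.03 * cos(51) / 2^12 = 156543.03 * 0.62932039 / 4096 = 24.05 m/pixel

24.05 m/pixel


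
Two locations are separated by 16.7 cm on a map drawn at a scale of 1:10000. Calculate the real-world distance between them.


ground = 16.7 cm * 10000 / 100 = 1670.0 m = 1.67 km

1.67 km


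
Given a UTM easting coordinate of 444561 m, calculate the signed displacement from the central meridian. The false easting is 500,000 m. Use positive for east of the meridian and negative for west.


displacement = 444561 - 500000 = -55439 m

-55439 m


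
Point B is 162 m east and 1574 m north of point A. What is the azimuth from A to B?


az = atan2(162, 1574) = 5.9 deg
adjusted to 0-360: 5.9 degrees

5.9 degrees


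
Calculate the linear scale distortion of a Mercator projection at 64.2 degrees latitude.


SF = 1 / cos(64.2) = 1 / 0.435231 = 2.298

2.298


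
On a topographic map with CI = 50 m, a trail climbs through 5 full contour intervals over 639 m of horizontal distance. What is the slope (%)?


elevation change = 5 * 50 = 250 m
slope = 250 / 639 * 100 = 39.1%

39.1%


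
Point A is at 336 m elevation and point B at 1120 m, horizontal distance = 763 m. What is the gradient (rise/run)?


gradient = (1120 - 336) / 763 = 784 / 763 = 1.0275

1.0275


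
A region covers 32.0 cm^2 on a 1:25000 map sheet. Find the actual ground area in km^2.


ground_area = 32.0 * (25000/100)^2 = 2000000.0 m^2 = 2.0 km^2

2.0 km^2


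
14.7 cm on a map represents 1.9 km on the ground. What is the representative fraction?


ground = 1.9 km = 190000 cm; RF denominator = ground / map = 190000 / 14.7 ≈ 12925; RF = 1:12925

1:12925


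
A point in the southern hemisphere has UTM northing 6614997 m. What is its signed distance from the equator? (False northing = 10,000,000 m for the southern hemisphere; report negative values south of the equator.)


For southern: actual = 6614997 - 10000000 = -3385003 m

-3385003 m


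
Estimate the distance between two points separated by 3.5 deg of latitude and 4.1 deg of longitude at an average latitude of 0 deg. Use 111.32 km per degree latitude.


dlat_km = 3.5 * 111.32 = 389.62
dlon_km = 4.1 * 111.32 * cos(0) ≈ 456.412
dist = sqrt(389.62^2 + 456.412^2) ≈ 600.1 km

600.1 km


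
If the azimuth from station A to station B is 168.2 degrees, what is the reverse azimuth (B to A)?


back azimuth = (168.2 + 180) mod 360 = 348.2 degrees

348.2 degrees


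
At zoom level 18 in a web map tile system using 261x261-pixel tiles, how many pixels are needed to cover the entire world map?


tiles per axis = 2^18 = 262144
total tiles = 262144^2 = 68719476736
pixels per axis = 262144 * 261 = 68419584
total pixels = 68419584^2 = 4681239474733056

4681239474733056 pixels


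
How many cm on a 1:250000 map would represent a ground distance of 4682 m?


map_cm = 4682 * 100 / 250000 = 1.8728 cm ≈ 1.87 cm

1.87 cm


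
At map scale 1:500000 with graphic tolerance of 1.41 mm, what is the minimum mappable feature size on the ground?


ground = 1.41 mm * 500000 / 1000 = 705.0 m

705.0 m


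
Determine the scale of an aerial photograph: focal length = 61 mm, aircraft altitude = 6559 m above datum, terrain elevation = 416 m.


scale = f / (H - h) = 61 mm / 6143 m = 61 / 6143000 = 1:100705

1:100705


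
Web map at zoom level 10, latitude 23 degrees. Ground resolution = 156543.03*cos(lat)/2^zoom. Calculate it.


res = 156543.03 * cos(23) / 2^10 = 156543.03 * 0.92050485 / 1024 = 140.72 m/pixel

140.72 m/pixel


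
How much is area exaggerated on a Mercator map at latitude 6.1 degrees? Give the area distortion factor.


area_distortion = 1/cos^2(6.1) = 1.011

1.011


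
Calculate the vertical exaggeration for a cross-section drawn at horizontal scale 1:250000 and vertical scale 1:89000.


VE = horizontal_scale / vertical_scale = 250000 / 89000 ≈ 2.8

2.8x


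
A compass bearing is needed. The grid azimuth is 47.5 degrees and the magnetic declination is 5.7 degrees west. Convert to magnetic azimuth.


magnetic azimuth = grid azimuth - declination (east +ve)
mag_az = 47.5 - -5.7 = 53.2 degrees

53.2 degrees


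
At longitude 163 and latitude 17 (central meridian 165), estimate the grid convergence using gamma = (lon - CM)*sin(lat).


gamma = (163 - 165) * sin(17) = -2 * 0.292372 = -0.585 degrees

-0.585 degrees


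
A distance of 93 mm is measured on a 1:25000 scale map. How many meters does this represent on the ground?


ground = 93 mm * 25000 / 1000 = 2325.0 m

2325.0 m


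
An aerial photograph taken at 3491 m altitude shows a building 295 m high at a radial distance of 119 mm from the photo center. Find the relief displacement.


d = h * r / H = 295 * 119 / 3491 = 10.06 mm

10.06 mm


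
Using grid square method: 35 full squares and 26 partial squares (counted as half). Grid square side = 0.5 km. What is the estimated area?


effective squares = 35 + 26 * 0.5 = 48.0
area = 48.0 * 0.25 = 12.0 km^2

12.0 km^2


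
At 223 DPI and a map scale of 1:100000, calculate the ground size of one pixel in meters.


pixel_cm = 2.54 / 223 ≈ 0.01139 cm
ground = pixel_cm * 100000 / 100 = 2.54 * 100000 / (223 * 100) = 254000 / 22300 ≈ 11.39 m

11.39 m


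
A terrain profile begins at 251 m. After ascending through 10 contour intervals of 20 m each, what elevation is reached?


elevation = 251 + 10 * 20 = 451 m

451 m


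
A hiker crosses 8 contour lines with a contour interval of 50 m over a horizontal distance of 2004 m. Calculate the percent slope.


elevation change = 8 * 50 = 400 m
slope = 400 / 2004 * 100 = 20.0%

20.0%


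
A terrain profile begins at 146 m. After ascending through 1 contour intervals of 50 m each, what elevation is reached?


elevation = 146 + 1 * 50 = 196 m

196 m


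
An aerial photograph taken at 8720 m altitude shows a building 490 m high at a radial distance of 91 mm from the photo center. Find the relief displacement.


d = h * r / H = 490 * 91 / 8720 = 5.11 mm

5.11 mm


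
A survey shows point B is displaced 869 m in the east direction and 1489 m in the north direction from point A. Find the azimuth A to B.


az = atan2(869, 1489) = 30.3 deg
adjusted to 0-360: 30.3 degrees

30.3 degrees


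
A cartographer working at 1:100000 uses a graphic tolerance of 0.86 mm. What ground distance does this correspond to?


ground = 0.86 mm * 100000 / 1000 = 86.0 m

86.0 m


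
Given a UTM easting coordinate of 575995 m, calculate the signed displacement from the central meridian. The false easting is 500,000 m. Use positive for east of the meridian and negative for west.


displacement = 575995 - 500000 = 75995 m

75995 m


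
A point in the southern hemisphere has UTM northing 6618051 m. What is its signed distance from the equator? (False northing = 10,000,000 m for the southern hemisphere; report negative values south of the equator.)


For southern: actual = 6618051 - 10000000 = -3381949 m

-3381949 m


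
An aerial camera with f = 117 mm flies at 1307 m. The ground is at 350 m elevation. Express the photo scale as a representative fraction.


scale = f / (H - h) = 117 mm / 957 m = 117 / 957000 = 1:8179

1:8179


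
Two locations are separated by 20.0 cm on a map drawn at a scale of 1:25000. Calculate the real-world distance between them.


ground = 20.0 cm * 25000 / 100 = 5000.0 m = 5.0 km

5.0 km


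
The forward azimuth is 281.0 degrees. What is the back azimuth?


back azimuth = (281.0 + 180) mod 360 = 101.0 degrees

101.0 degrees


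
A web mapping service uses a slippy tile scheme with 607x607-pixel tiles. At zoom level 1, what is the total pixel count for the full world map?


tiles per axis = 2^1 = 2
total tiles = 2^2 = 4
pixels per axis = 2 * 607 = 1214
total pixels = 1214^2 = 1473796

1473796 pixels


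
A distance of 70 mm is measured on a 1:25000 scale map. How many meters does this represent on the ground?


ground = 70 mm * 25000 / 1000 = 1750.0 m

1750.0 m


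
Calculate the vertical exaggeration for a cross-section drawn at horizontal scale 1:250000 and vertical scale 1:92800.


VE = horizontal_scale / vertical_scale = 250000 / 92800 ≈ 2.7

2.7x


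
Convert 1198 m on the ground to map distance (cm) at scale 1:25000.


map_cm = 1198 * 100 / 25000 = 4.792 cm ≈ 4.79 cm

4.79 cm


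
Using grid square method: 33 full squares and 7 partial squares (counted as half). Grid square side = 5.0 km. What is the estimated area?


effective squares = 33 + 7 * 0.5 = 36.5
area = 36.5 * 25.0 = 912.5 km^2

912.5 km^2


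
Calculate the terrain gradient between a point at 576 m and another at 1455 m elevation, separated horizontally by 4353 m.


gradient = (1455 - 576) / 4353 = 879 / 4353 = 0.2019

0.2019


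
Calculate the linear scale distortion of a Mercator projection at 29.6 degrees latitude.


SF = 1 / cos(29.6) = 1 / 0.869495 = 1.15

1.15


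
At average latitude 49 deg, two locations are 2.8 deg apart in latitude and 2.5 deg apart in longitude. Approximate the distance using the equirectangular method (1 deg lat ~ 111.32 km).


dlat_km = 2.8 * 111.32 = 311.696
dlon_km = 2.5 * 111.32 * cos(49) ≈ 182.581
dist = sqrt(311.696^2 + 182.581^2) ≈ 361.2 km

361.2 km


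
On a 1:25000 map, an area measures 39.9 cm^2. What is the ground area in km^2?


ground_area = 39.9 * (25000/100)^2 = 2493750.0 m^2 = 2.49375 km^2 ≈ 2.494 km^2

2.494 km^2


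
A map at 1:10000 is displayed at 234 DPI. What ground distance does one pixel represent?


pixel_cm = 2.54 / 234 ≈ 0.010855 cm
ground = pixel_cm * 10000 / 100 = 2.54 * 10000 / (234 * 100) = 25400 / 23400 ≈ 1.09 m

1.09 m


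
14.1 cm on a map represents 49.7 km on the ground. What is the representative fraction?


ground = 49.7 km = 4970000 cm; RF denominator = ground / map = 4970000 / 14.1 ≈ 352482; RF = 1:352482

1:352482


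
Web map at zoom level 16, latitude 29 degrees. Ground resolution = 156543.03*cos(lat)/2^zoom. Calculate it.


res = 156543.03 * cos(29) / 2^16 = 156543.03 * 0.87461971 / 65536 = 2.09 m/pixel

2.09 m/pixel


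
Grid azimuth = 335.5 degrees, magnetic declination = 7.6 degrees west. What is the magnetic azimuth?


magnetic azimuth = grid azimuth - declination (east +ve)
mag_az = 335.5 - -7.6 = 343.1 degrees

343.1 degrees


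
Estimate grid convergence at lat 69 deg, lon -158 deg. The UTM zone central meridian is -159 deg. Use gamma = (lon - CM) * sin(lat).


gamma = (-158 - -159) * sin(69) = 1 * 0.93358 = 0.934 degrees

0.934 degrees


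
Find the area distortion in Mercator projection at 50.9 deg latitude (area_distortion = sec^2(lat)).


area_distortion = 1/cos^2(50.9) = 2.514

2.514


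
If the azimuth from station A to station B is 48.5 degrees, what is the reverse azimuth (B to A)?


back azimuth = (48.5 + 180) mod 360 = 228.5 degrees

228.5 degrees


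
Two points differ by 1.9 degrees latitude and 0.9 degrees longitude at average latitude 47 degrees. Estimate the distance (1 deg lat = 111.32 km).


dlat_km = 1.9 * 111.32 = 211.508
dlon_km = 0.9 * 111.32 * cos(47) ≈ 68.328
dist = sqrt(211.508^2 + 68.328^2) ≈ 222.3 km

222.3 km


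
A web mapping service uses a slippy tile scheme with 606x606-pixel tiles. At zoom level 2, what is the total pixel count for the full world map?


tiles per axis = 2^2 = 4
total tiles = 4^2 = 16
pixels per axis = 4 * 606 = 2424
total pixels = 2424^2 = 5875776

5875776 pixels


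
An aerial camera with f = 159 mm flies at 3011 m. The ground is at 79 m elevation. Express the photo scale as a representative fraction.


scale = f / (H - h) = 159 mm / 2932 m = 159 / 2932000 = 1:18440

1:18440


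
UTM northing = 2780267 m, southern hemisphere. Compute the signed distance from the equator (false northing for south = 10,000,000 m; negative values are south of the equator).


For southern: actual = 2780267 - 10000000 = -7219733 m

-7219733 m


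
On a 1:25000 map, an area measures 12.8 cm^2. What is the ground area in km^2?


ground_area = 12.8 * (25000/100)^2 = 800000.0 m^2 = 0.8 km^2

0.8 km^2


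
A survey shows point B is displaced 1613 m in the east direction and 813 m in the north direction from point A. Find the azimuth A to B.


az = atan2(1613, 813) = 63.3 deg
adjusted to 0-360: 63.3 degrees

63.3 degrees


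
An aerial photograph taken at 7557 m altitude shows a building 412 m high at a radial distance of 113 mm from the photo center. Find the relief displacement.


d = h * r / H = 412 * 113 / 7557 = 6.16 mm

6.16 mm


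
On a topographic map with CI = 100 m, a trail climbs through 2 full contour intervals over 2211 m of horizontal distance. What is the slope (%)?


elevation change = 2 * 100 = 200 m
slope = 200 / 2211 * 100 = 9.0%

9.0%


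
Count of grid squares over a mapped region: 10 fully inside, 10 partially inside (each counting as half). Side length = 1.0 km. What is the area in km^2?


effective squares = 10 + 10 * 0.5 = 15.0
area = 15.0 * 1.0 = 15.0 km^2

15.0 km^2


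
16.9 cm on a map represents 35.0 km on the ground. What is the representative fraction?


ground = 35.0 km = 3500000 cm; RF denominator = ground / map = 3500000 / 16.9 ≈ 207101; RF = 1:207101

1:207101


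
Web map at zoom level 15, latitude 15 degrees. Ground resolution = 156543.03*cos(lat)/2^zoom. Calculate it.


res = 156543.03 * cos(15) / 2^15 = 156543.03 * 0.96592583 / 32768 = 4.61 m/pixel

4.61 m/pixel


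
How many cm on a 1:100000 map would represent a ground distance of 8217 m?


map_cm = 8217 * 100 / 100000 = 8.217 cm ≈ 8.22 cm

8.22 cm


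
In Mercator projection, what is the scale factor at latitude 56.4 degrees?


SF = 1 / cos(56.4) = 1 / 0.553392 = 1.807

1.807


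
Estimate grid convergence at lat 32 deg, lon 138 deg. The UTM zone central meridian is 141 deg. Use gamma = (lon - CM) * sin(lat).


gamma = (138 - 141) * sin(32) = -3 * 0.529919 = -1.59 degrees

-1.59 degrees


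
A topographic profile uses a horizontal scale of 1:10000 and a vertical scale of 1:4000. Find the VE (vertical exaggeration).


VE = horizontal_scale / vertical_scale = 10000 / 4000 = 2.5

2.5x


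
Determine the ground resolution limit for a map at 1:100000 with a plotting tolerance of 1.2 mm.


ground = 1.2 mm * 100000 / 1000 = 120.0 m

120.0 m


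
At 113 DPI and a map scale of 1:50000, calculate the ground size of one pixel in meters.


pixel_cm = 2.54 / 113 ≈ 0.022478 cm
ground = pixel_cm * 50000 / 100 = 2.54 * 50000 / (113 * 100) = 127000 / 11300 ≈ 11.24 m

11.24 m


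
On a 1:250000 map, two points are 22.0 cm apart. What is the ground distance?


ground = 22.0 cm * 250000 / 100 = 55000.0 m = 55.0 km

55.0 km


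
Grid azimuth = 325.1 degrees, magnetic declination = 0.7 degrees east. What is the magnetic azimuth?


magnetic azimuth = grid azimuth - declination (east +ve)
mag_az = 325.1 - 0.7 = 324.4 degrees

324.4 degrees


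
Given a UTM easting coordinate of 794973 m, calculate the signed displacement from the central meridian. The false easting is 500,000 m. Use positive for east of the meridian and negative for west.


displacement = 794973 - 500000 = 294973 m

294973 m


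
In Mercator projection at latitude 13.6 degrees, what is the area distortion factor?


area_distortion = 1/cos^2(13.6) = 1.059

1.059


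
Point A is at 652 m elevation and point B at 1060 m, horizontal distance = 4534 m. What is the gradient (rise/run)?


gradient = (1060 - 652) / 4534 = 408 / 4534 = 0.09

0.09


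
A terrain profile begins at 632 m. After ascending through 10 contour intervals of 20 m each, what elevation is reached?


elevation = 632 + 10 * 20 = 832 m

832 m


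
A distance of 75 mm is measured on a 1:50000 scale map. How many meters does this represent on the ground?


ground = 75 mm * 50000 / 1000 = 3750.0 m

3750.0 m


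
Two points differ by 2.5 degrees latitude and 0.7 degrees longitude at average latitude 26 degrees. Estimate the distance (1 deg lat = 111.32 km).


dlat_km = 2.5 * 111.32 = 278.3
dlon_km = 0.7 * 111.32 * cos(26) ≈ 70.038
dist = sqrt(278.3^2 + 70.038^2) ≈ 287.0 km

287.0 km


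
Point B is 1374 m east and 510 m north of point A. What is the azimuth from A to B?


az = atan2(1374, 510) = 69.6 deg
adjusted to 0-360: 69.6 degrees

69.6 degrees


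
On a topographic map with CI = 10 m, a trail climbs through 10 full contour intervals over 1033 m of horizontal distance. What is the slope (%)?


elevation change = 10 * 10 = 100 m
slope = 100 / 1033 * 100 = 9.7%

9.7%


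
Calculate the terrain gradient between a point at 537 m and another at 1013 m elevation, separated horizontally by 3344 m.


gradient = (1013 - 537) / 3344 = 476 / 3344 = 0.1423

0.1423


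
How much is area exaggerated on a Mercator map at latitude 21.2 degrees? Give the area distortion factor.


area_distortion = 1/cos^2(21.2) = 1.15

1.15


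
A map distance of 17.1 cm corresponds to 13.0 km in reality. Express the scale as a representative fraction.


ground = 13.0 km = 1300000 cm; RF denominator = ground / map = 1300000 / 17.1 ≈ 76023; RF = 1:76023

1:76023


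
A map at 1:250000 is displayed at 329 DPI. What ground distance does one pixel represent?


pixel_cm = 2.54 / 329 ≈ 0.00772 cm
ground = pixel_cm * 250000 / 100 = 2.54 * 250000 / (329 * 100) = 635000 / 32900 ≈ 19.3 m

19.3 m


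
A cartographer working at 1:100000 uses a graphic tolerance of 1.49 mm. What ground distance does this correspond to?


ground = 1.49 mm * 100000 / 1000 = 149.0 m

149.0 m


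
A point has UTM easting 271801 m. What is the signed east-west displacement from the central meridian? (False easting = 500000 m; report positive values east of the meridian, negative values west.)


displacement = 271801 - 500000 = -228199 m

-228199 m


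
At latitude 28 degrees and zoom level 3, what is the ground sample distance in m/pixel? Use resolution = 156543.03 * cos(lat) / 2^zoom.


res = 156543.03 * cos(28) / 2^3 = 156543.03 * 0.88294759 / 8 = 17277.41 m/pixel

17277.41 m/pixel


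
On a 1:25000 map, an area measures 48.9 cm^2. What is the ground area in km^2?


ground_area = 48.9 * (25000/100)^2 = 3056250.0 m^2 = 3.05625 km^2 ≈ 3.056 km^2

3.056 km^2


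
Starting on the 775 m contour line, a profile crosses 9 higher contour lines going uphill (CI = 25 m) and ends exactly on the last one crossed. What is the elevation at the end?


elevation = 775 + 9 * 25 = 1000 m

1000 m


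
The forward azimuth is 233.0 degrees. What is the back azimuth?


back azimuth = (233.0 + 180) mod 360 = 53.0 degrees

53.0 degrees


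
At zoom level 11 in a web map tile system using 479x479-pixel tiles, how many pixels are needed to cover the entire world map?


tiles per axis = 2^11 = 2048
total tiles = 2048^2 = 4194304
pixels per axis = 2048 * 479 = 980992
total pixels = 980992^2 = 962345304064

962345304064 pixels


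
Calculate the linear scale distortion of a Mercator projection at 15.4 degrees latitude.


SF = 1 / cos(15.4) = 1 / 0.964095 = 1.037

1.037


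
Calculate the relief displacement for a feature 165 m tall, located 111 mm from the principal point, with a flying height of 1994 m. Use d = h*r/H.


d = h * r / H = 165 * 111 / 1994 = 9.19 mm

9.19 mm


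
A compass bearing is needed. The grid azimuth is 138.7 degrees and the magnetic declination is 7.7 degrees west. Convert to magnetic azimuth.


magnetic azimuth = grid azimuth - declination (east +ve)
mag_az = 138.7 - -7.7 = 146.4 degrees

146.4 degrees


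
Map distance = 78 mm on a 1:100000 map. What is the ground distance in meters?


ground = 78 mm * 100000 / 1000 = 7800.0 m

7800.0 m


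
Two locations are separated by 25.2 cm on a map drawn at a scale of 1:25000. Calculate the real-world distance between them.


ground = 25.2 cm * 25000 / 100 = 6300.0 m = 6.3 km

6.3 km


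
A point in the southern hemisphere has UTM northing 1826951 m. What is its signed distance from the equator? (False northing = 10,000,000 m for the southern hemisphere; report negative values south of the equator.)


For southern: actual = 1826951 - 10000000 = -8173049 m

-8173049 m


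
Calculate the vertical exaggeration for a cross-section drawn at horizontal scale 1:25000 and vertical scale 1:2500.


VE = horizontal_scale / vertical_scale = 25000 / 2500 = 10.0

10.0x


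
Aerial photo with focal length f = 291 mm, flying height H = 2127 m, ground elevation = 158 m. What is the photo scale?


scale = f / (H - h) = 291 mm / 1969 m = 291 / 1969000 = 1:6766

1:6766


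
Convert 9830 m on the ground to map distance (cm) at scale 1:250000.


map_cm = 9830 * 100 / 250000 = 3.932 cm ≈ 3.93 cm

3.93 cm


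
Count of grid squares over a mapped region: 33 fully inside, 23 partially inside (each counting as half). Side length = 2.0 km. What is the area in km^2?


effective squares = 33 + 23 * 0.5 = 44.5
area = 44.5 * 4.0 = 178.0 km^2

178.0 km^2


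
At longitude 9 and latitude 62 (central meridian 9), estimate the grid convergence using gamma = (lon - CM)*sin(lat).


gamma = (9 - 9) * sin(62) = 0 * 0.882948 = 0.0 degrees

0.0 degrees


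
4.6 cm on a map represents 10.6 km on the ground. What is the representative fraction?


ground = 10.6 km = 1060000 cm; RF denominator = ground / map = 1060000 / 4.6 ≈ 230435; RF = 1:230435

1:230435


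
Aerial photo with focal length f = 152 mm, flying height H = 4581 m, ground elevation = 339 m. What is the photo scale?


scale = f / (H - h) = 152 mm / 4242 m = 152 / 4242000 = 1:27908

1:27908


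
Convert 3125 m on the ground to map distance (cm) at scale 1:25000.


map_cm = 3125 * 100 / 25000 = 12.5 cm

12.5 cm


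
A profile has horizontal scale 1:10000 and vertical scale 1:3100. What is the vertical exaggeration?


VE = horizontal_scale / vertical_scale = 10000 / 3100 ≈ 3.2

3.2x


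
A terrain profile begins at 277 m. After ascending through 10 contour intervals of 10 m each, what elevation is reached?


elevation = 277 + 10 * 10 = 377 m

377 m


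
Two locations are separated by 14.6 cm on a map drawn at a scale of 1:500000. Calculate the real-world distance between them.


ground = 14.6 cm * 500000 / 100 = 73000.0 m = 73.0 km

73.0 km


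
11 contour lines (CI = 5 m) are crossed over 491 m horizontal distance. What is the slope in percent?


elevation change = 11 * 5 = 55 m
slope = 55 / 491 * 100 = 11.2%

11.2%


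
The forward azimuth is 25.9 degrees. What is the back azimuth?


back azimuth = (25.9 + 180) mod 360 = 205.9 degrees

205.9 degrees


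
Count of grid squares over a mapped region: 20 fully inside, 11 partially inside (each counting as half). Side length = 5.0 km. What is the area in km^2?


effective squares = 20 + 11 * 0.5 = 25.5
area = 25.5 * 25.0 = 637.5 km^2

637.5 km^2


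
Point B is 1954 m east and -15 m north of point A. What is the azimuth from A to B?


az = atan2(1954, -15) = 90.4 deg
adjusted to 0-360: 90.4 degrees

90.4 degrees


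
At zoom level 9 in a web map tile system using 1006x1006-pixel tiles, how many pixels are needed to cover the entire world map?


tiles per axis = 2^9 = 512
total tiles = 512^2 = 262144
pixels per axis = 512 * 1006 = 515072
total pixels = 515072^2 = 265299165184

265299165184 pixels


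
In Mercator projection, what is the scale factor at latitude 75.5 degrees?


SF = 1 / cos(75.5) = 1 / 0.25038 = 3.994

3.994


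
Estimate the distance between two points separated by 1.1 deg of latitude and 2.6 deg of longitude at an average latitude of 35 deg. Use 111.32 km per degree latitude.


dlat_km = 1.1 * 111.32 = 122.452
dlon_km = 2.6 * 111.32 * cos(35) ≈ 237.089
dist = sqrt(122.452^2 + 237.089^2) ≈ 266.8 km

266.8 km


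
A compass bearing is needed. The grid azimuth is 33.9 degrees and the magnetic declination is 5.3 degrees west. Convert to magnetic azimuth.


magnetic azimuth = grid azimuth - declination (east +ve)
mag_az = 33.9 - -5.3 = 39.2 degrees

39.2 degrees
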